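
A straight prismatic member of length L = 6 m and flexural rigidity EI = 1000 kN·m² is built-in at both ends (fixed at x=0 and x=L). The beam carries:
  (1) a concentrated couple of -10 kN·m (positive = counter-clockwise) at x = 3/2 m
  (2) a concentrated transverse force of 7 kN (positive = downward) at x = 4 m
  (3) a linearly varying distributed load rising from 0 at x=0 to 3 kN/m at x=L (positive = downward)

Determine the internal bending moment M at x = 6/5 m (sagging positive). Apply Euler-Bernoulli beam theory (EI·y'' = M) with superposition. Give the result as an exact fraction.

M(6/5) = -16687/3000 kN·m

Load 1 — applied couple M₀=-10 kN·m at a=3/2 m (b=L-a=9/2):
  M_1 = R_Ax - M_A  [x≤a] with R_A=-15/8, M_A=15/8 = (-15/8)·(6/5) - (15/8) = -33/8 kN·m
Load 2 — point force P=7 kN at a=4 m (b=L-a=2):
  M_2 = Pb²(3a+b)x/L³ - Pab²/L²  [x≤a] = 7·2²·(3·4+2)·(6/5)/6³ - 7·4·2²/6² = -14/15 kN·m
Load 3 — triangular load w₀=3 kN/m (0→w₀ over full span):
  M_3 = 3w₀Lx/20 - w₀L²/30 - w₀x³/(6L) = 3·3·6·(6/5)/20 - 3·6²/30 - 3·(6/5)³/(6·6) = -63/125 kN·m
Superposition: M = Σ M_i = -16687/3000 kN·m ≈ -5.562333 kN·m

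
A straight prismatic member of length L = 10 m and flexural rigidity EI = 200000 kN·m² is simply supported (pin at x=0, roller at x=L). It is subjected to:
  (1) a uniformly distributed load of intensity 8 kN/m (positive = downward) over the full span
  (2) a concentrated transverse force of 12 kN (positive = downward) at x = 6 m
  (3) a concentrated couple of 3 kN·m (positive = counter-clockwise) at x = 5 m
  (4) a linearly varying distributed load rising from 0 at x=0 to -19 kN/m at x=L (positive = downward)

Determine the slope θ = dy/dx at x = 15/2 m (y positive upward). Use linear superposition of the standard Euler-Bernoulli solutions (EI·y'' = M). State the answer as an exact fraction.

θ(15/2) = 143561/2304000000 rad

Load 1 — uniform load w=8 kN/m over full span:
  θ_1 = -w(L³-6Lx²+4x³)/(24EI) = -8·(10³-6·10·(15/2)²+4·(15/2)³)/(24·200000) = 11/9600 rad
Load 2 — point force P=12 kN at a=6 m (b=L-a=4):
  θ_2 = -Pa(2L²-6Lx+3x²+a²)/(6LEI)  [x>a] = -12·6·(2·10²-6·10·(15/2)+3·(15/2)²+6²)/(6·10·200000) = 543/2000000 rad
Load 3 — applied couple M₀=3 kN·m at a=5 m (b=L-a=5):
  θ_3 = (M₀x²/(2L)-M₀(x-a)+C₁)/EI  [x>a] with C₁=M₀(3b²-L²)/(6L)=-5/4 = (3·(15/2)²/(2·10)-3·((15/2)-5)+(-5/4))/200000 = -1/640000 rad
Load 4 — triangular load w₀=-19 kN/m (0→w₀ over full span):
  θ_4 = -w₀(7L⁴-30L²x²+15x⁴)/(360LEI) = -(-19)·(7·10⁴-30·10²·(15/2)²+15·(15/2)⁴)/(360·10·200000) = -24947/18432000 rad
Superposition: θ = Σ θ_i = 143561/2304000000 rad ≈ 0.000062 rad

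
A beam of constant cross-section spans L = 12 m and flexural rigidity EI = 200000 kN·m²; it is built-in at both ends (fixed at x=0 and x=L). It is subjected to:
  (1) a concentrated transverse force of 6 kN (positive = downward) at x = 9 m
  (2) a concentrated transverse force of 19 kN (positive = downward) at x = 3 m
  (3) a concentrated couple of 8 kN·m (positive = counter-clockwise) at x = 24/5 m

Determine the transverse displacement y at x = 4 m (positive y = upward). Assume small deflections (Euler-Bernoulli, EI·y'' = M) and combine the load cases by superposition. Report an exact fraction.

Load 1 — point force P=6 kN at a=9 m (b=L-a=3):
  y_1 = -Pb²x²(3aL-(3a+b)x)/(6L³EI)  [x≤a] = -6·3²·4²·(3·9·12-(3·9+3)·4)/(6·12³·200000) = -17/200000 m
Load 2 — point force P=19 kN at a=3 m (b=L-a=9):
  y_2 = -Pa²(L-x)²(3bL-(3b+a)(L-x))/(6L³EI)  [x>a] = -19·3²·(12-4)²·(3·9·12-(3·9+3)·(12-4))/(6·12³·200000) = -133/300000 m
Load 3 — applied couple M₀=8 kN·m at a=24/5 m (b=L-a=36/5):
  y_3 = (R_Ax³/6 - M_Ax²/2)/EI  [x≤a] with R_A=24/25, M_A=24/25 = ((24/25)·4³/6 - (24/25)·4²/2)/200000 = 1/78125 m
Superposition: y = Σ y_i = -7733/15000000 m ≈ -0.000516 m

y(4) = -7733/15000000 m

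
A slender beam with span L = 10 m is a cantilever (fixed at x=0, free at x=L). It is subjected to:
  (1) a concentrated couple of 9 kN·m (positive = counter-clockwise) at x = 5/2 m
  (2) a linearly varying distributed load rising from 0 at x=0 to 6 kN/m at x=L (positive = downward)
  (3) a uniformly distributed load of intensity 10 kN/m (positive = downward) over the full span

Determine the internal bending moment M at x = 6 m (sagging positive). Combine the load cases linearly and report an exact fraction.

Load 1 — applied couple M₀=9 kN·m at a=5/2 m (b=L-a=15/2):
  M_1 = 0  [x>a] = 0 kN·m
Load 2 — triangular load w₀=6 kN/m (0→w₀ over full span):
  M_2 = w₀Lx/2 - w₀L²/3 - w₀x³/(6L) = 6·10·6/2 - 6·10²/3 - 6·6³/(6·10) = -208/5 kN·m
Load 3 — uniform load w=10 kN/m over full span:
  M_3 = -w(L-x)²/2 = -10·(10-6)²/2 = -80 kN·m
Superposition: M = Σ M_i = -608/5 kN·m ≈ -121.600000 kN·m

M(6) = -608/5 kN·m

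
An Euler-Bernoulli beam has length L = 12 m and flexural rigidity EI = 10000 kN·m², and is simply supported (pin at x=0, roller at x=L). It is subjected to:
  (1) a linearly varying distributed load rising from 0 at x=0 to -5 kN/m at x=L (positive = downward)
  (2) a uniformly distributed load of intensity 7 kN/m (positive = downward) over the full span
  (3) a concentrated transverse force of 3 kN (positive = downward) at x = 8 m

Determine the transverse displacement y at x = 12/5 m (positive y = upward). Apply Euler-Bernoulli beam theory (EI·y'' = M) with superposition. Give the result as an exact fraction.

y(12/5) = -154486/1953125 m

Load 1 — triangular load w₀=-5 kN/m (0→w₀ over full span):
  y_1 = -w₀x(7L⁴-10L²x²+3x⁴)/(360LEI) = -(-5)·(12/5)·(7·12⁴-10·12²·(12/5)²+3·(12/5)⁴)/(360·12·10000) = 74304/1953125 m
Load 2 — uniform load w=7 kN/m over full span:
  y_2 = -wx(L³-2Lx²+x³)/(24EI) = -7·(12/5)·(12³-2·12·(12/5)²+(12/5)³)/(24·10000) = -43848/390625 m
Load 3 — point force P=3 kN at a=8 m (b=L-a=4):
  y_3 = -Pbx(L²-b²-x²)/(6LEI)  [x≤a] = -3·4·(12/5)·(12²-4²-(12/5)²)/(6·12·10000) = -382/78125 m
Superposition: y = Σ y_i = -154486/1953125 m ≈ -0.079097 m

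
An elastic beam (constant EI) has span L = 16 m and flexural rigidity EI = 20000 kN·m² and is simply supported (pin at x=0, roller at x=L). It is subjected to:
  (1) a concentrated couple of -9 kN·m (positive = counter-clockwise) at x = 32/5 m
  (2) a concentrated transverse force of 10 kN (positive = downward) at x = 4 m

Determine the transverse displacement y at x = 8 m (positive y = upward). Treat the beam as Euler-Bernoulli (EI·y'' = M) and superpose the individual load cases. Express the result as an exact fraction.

y(8) = -2993/93750 m

Load 1 — applied couple M₀=-9 kN·m at a=32/5 m (b=L-a=48/5):
  y_1 = (M₀x³/(6L)-M₀(x-a)²/2+C₁x)/EI  [x>a] with C₁=M₀(3b²-L²)/(6L)=-48/25 = ((-9)·8³/(6·16)-(-9)·(8-(32/5))²/2+(-48/25)·8)/20000 = -81/31250 m
Load 2 — point force P=10 kN at a=4 m (b=L-a=12):
  y_2 = -Pa(L-x)(2Lx-a²-x²)/(6LEI)  [x>a] = -10·4·(16-8)·(2·16·8-4²-8²)/(6·16·20000) = -11/375 m
Superposition: y = Σ y_i = -2993/93750 m ≈ -0.031925 m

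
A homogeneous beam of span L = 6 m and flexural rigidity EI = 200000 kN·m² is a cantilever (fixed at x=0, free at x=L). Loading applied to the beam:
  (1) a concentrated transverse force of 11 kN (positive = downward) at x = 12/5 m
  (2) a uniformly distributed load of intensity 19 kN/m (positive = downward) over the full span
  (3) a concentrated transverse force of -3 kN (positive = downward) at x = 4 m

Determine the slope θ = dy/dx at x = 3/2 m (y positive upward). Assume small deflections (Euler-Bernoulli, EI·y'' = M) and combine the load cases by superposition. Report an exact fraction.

Load 1 — point force P=11 kN at a=12/5 m (b=L-a=18/5):
  θ_1 = -Px(2a-x)/(2EI)  [x≤a] = -11·(3/2)·(2·(12/5)-(3/2))/(2·200000) = -1089/8000000 rad
Load 2 — uniform load w=19 kN/m over full span:
  θ_2 = -wx(x²-3Lx+3L²)/(6EI) = -19·(3/2)·((3/2)²-3·6·(3/2)+3·6²)/(6·200000) = -6327/3200000 rad
Load 3 — point force P=-3 kN at a=4 m (b=L-a=2):
  θ_3 = -Px(2a-x)/(2EI)  [x≤a] = -(-3)·(3/2)·(2·4-(3/2))/(2·200000) = 117/1600000 rad
Superposition: θ = Σ θ_i = -32643/16000000 rad ≈ -0.002040 rad

θ(3/2) = -32643/16000000 rad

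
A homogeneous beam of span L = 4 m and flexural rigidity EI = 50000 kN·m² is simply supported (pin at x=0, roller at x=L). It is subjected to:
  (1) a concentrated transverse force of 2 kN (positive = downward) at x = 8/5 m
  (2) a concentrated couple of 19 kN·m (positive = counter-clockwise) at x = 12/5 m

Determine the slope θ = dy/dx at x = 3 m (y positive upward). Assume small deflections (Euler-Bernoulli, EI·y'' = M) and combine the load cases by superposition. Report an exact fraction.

Load 1 — point force P=2 kN at a=8/5 m (b=L-a=12/5):
  θ_1 = -Pa(2L²-6Lx+3x²+a²)/(6LEI)  [x>a] = -2·(8/5)·(2·4²-6·4·3+3·3²+(8/5)²)/(6·4·50000) = 87/3125000 rad
Load 2 — applied couple M₀=19 kN·m at a=12/5 m (b=L-a=8/5):
  θ_2 = (M₀x²/(2L)-M₀(x-a)+C₁)/EI  [x>a] with C₁=M₀(3b²-L²)/(6L)=-494/75 = (19·3²/(2·4)-19·(3-(12/5))+(-494/75))/50000 = 2033/30000000 rad
Superposition: θ = Σ θ_i = 14341/150000000 rad ≈ 0.000096 rad

θ(3) = 14341/150000000 rad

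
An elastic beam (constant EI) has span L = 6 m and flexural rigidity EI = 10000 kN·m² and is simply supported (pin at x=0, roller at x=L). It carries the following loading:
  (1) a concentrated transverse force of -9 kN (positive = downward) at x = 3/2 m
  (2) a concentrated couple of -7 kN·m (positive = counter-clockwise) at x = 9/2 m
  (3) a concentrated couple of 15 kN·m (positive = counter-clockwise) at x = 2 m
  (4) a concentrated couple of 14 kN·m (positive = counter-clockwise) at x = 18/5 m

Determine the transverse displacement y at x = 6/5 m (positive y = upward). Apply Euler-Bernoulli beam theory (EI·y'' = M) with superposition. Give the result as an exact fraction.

y(6/5) = 48927/20000000 m

Load 1 — point force P=-9 kN at a=3/2 m (b=L-a=9/2):
  y_1 = -Pbx(L²-b²-x²)/(6LEI)  [x≤a] = -(-9)·(9/2)·(6/5)·(6²-(9/2)²-(6/5)²)/(6·6·10000) = 38637/20000000 m
Load 2 — applied couple M₀=-7 kN·m at a=9/2 m (b=L-a=3/2):
  y_2 = (M₀x³/(6L)+C₁x)/EI  [x≤a] with C₁=M₀(3b²-L²)/(6L)=91/16 = ((-7)·(6/5)³/(6·6)+(91/16)·(6/5))/10000 = 6489/10000000 m
Load 3 — applied couple M₀=15 kN·m at a=2 m (b=L-a=4):
  y_3 = (M₀x³/(6L)+C₁x)/EI  [x≤a] with C₁=M₀(3b²-L²)/(6L)=5 = (15·(6/5)³/(6·6)+5·(6/5))/10000 = 21/31250 m
Load 4 — applied couple M₀=14 kN·m at a=18/5 m (b=L-a=12/5):
  y_4 = (M₀x³/(6L)+C₁x)/EI  [x≤a] with C₁=M₀(3b²-L²)/(6L)=-182/25 = (14·(6/5)³/(6·6)+(-182/25)·(6/5))/10000 = -63/78125 m
Superposition: y = Σ y_i = 48927/20000000 m ≈ 0.002446 m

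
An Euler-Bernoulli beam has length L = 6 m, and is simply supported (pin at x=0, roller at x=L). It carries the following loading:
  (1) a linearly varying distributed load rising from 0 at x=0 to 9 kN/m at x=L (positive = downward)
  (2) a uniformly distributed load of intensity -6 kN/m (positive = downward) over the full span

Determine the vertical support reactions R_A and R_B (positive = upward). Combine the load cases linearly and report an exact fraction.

R_A = -9 kN, R_B = 0 kN

Load 1 — triangular load w₀=9 kN/m (0→w₀ over full span):
  R_A = w₀L/6 = 9·6/6 = 9 kN
  R_B = w₀L/3 = 9·6/3 = 18 kN
Load 2 — uniform load w=-6 kN/m over full span:
  R_A = wL/2 = (-6)·6/2 = -18 kN
  R_B = wL/2 = (-6)·6/2 = -18 kN
Superposition: R_A = -9 kN, R_B = 0 kN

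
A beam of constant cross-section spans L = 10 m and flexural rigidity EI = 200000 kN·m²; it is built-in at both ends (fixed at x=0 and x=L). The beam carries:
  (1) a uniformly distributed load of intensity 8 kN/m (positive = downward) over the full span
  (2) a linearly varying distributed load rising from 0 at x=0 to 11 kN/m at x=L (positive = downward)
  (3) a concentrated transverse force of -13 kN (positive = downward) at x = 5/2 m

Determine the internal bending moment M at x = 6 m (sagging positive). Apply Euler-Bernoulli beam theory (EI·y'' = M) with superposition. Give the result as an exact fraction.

M(6) = 24017/480 kN·m

Load 1 — uniform load w=8 kN/m over full span:
  M_1 = wLx/2 - wL²/12 - wx²/2 = 8·10·6/2 - 8·10²/12 - 8·6²/2 = 88/3 kN·m
Load 2 — triangular load w₀=11 kN/m (0→w₀ over full span):
  M_2 = 3w₀Lx/20 - w₀L²/30 - w₀x³/(6L) = 3·11·10·6/20 - 11·10²/30 - 11·6³/(6·10) = 341/15 kN·m
Load 3 — point force P=-13 kN at a=5/2 m (b=L-a=15/2):
  M_3 = Pa²(a+3b)(L-x)/L³ - Pa²b/L²  [x>a] = (-13)·(5/2)²·((5/2)+3·(15/2))·(10-6)/10³ - (-13)·(5/2)²·(15/2)/10² = -65/32 kN·m
Superposition: M = Σ M_i = 24017/480 kN·m ≈ 50.035417 kN·m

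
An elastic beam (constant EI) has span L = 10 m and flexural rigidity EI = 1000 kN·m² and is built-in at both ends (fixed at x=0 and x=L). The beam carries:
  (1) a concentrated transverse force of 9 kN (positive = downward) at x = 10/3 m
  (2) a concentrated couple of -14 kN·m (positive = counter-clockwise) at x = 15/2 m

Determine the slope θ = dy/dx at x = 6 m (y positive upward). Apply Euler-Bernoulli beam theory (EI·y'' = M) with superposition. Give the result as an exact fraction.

θ(6) = 59/10000 rad

Load 1 — point force P=9 kN at a=10/3 m (b=L-a=20/3):
  θ_1 = Pa²(L-x)(2bL-(3b+a)(L-x))/(2L³EI)  [x>a] = 9·(10/3)²·(10-6)·(2·(20/3)·10-(3·(20/3)+(10/3))·(10-6))/(2·10³·1000) = 1/125 rad
Load 2 — applied couple M₀=-14 kN·m at a=15/2 m (b=L-a=5/2):
  θ_2 = (R_Ax²/2 - M_Ax)/EI  [x≤a] with R_A=-63/40, M_A=-35/8 = ((-63/40)·6²/2 - (-35/8)·6)/1000 = -21/10000 rad
Superposition: θ = Σ θ_i = 59/10000 rad ≈ 0.005900 rad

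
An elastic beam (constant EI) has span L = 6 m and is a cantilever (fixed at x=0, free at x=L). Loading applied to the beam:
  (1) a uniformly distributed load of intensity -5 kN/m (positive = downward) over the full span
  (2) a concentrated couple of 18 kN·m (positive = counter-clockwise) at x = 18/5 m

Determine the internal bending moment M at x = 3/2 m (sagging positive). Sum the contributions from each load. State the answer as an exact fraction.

Load 1 — uniform load w=-5 kN/m over full span:
  M_1 = -w(L-x)²/2 = -(-5)·(6-(3/2))²/2 = 405/8 kN·m
Load 2 — applied couple M₀=18 kN·m at a=18/5 m (b=L-a=12/5):
  M_2 = M₀  [x≤a] = 18 = 18 kN·m
Superposition: M = Σ M_i = 549/8 kN·m ≈ 68.625000 kN·m

M(3/2) = 549/8 kN·m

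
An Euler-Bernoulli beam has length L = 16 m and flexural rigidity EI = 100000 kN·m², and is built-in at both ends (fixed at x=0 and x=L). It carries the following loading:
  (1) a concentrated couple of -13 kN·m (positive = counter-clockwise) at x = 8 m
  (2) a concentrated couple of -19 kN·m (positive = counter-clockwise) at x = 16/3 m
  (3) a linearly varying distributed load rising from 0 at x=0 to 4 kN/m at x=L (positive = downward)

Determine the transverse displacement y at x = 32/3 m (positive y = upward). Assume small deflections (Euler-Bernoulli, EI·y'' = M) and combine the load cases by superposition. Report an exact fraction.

Load 1 — applied couple M₀=-13 kN·m at a=8 m (b=L-a=8):
  y_1 = (R_Ax³/6 - M_Ax²/2 - M₀(x-a)²/2)/EI  [x>a] with R_A=-39/32, M_A=-13/4 = ((-39/32)·(32/3)³/6 - (-13/4)·(32/3)²/2 - (-13)·((32/3)-8)²/2)/100000 = -13/84375 m
Load 2 — applied couple M₀=-19 kN·m at a=16/3 m (b=L-a=32/3):
  y_2 = (R_Ax³/6 - M_Ax²/2 - M₀(x-a)²/2)/EI  [x>a] with R_A=-19/12, M_A=0 = ((-19/12)·(32/3)³/6 - 0·(32/3)²/2 - (-19)·((32/3)-(16/3))²/2)/100000 = -76/151875 m
Load 3 — triangular load w₀=4 kN/m (0→w₀ over full span):
  y_3 = -w₀x²(L-x)²(x+2L)/(120LEI) = -4·(32/3)²·(16-(32/3))²·((32/3)+2·16)/(120·16·100000) = -32768/11390625 m
Superposition: y = Σ y_i = -40223/11390625 m ≈ -0.003531 m

y(32/3) = -40223/11390625 m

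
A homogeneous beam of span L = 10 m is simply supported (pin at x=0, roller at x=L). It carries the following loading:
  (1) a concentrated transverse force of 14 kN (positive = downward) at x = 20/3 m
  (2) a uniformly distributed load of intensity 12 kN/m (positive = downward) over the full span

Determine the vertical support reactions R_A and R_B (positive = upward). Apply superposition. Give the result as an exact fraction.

Load 1 — point force P=14 kN at a=20/3 m (b=L-a=10/3):
  R_A = Pb/L = 14·(10/3)/10 = 14/3 kN
  R_B = Pa/L = 14·(20/3)/10 = 28/3 kN
Load 2 — uniform load w=12 kN/m over full span:
  R_A = wL/2 = 12·10/2 = 60 kN
  R_B = wL/2 = 12·10/2 = 60 kN
Superposition: R_A = 194/3 kN, R_B = 208/3 kN

R_A = 194/3 kN, R_B = 208/3 kN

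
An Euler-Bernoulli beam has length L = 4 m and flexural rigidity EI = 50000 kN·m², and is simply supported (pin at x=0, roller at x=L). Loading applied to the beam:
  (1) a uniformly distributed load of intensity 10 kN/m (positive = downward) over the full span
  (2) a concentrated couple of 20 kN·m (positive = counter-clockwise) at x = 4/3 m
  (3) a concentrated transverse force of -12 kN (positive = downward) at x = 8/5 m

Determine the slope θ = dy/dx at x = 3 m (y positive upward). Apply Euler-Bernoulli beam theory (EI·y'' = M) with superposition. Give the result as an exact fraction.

θ(3) = 8083/112500000 rad

Load 1 — uniform load w=10 kN/m over full span:
  θ_1 = -w(L³-6Lx²+4x³)/(24EI) = -10·(4³-6·4·3²+4·3³)/(24·50000) = 11/30000 rad
Load 2 — applied couple M₀=20 kN·m at a=4/3 m (b=L-a=8/3):
  θ_2 = (M₀x²/(2L)-M₀(x-a)+C₁)/EI  [x>a] with C₁=M₀(3b²-L²)/(6L)=40/9 = (20·3²/(2·4)-20·(3-(4/3))+(40/9))/50000 = -23/180000 rad
Load 3 — point force P=-12 kN at a=8/5 m (b=L-a=12/5):
  θ_3 = -Pa(2L²-6Lx+3x²+a²)/(6LEI)  [x>a] = -(-12)·(8/5)·(2·4²-6·4·3+3·3²+(8/5)²)/(6·4·50000) = -261/1562500 rad
Superposition: θ = Σ θ_i = 8083/112500000 rad ≈ 0.000072 rad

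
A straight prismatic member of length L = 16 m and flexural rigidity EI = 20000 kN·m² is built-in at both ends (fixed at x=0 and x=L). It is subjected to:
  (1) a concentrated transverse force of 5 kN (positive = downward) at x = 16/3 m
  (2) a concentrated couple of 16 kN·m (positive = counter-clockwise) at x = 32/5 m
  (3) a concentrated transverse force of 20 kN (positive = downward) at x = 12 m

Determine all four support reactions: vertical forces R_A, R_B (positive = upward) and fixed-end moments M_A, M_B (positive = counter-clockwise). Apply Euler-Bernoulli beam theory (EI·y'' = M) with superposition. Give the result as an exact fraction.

R_A = 44651/5400 kN, M_A = 19421/675 kN·m, R_B = 90349/5400 kN, M_B = -30919/675 kN·m

Load 1 — point force P=5 kN at a=16/3 m (b=L-a=32/3):
  R_A = Pb²(3a+b)/L³ = 5·(32/3)²·(3·(16/3)+(32/3))/16³ = 100/27 kN
  M_A = Pab²/L² = 5·(16/3)·(32/3)²/16² = 320/27 kN·m
  R_B = Pa²(a+3b)/L³ = 5·(16/3)²·((16/3)+3·(32/3))/16³ = 35/27 kN
  M_B = -Pa²b/L² = -5·(16/3)²·(32/3)/16² = -160/27 kN·m
Load 2 — applied couple M₀=16 kN·m at a=32/5 m (b=L-a=48/5):
  R_A = 6M₀ab/L³ = 6·16·(32/5)·(48/5)/16³ = 36/25 kN
  M_A = M₀b(2a-b)/L² = 16·(48/5)·(2·(32/5)-(48/5))/16² = 48/25 kN·m
  R_B = -6M₀ab/L³ = -6·16·(32/5)·(48/5)/16³ = -36/25 kN
  M_B = M₀a(2b-a)/L² = 16·(32/5)·(2·(48/5)-(32/5))/16² = 128/25 kN·m
Load 3 — point force P=20 kN at a=12 m (b=L-a=4):
  R_A = Pb²(3a+b)/L³ = 20·4²·(3·12+4)/16³ = 25/8 kN
  M_A = Pab²/L² = 20·12·4²/16² = 15 kN·m
  R_B = Pa²(a+3b)/L³ = 20·12²·(12+3·4)/16³ = 135/8 kN
  M_B = -Pa²b/L² = -20·12²·4/16² = -45 kN·m
Superposition: R_A = 44651/5400 kN, M_A = 19421/675 kN·m, R_B = 90349/5400 kN, M_B = -30919/675 kN·m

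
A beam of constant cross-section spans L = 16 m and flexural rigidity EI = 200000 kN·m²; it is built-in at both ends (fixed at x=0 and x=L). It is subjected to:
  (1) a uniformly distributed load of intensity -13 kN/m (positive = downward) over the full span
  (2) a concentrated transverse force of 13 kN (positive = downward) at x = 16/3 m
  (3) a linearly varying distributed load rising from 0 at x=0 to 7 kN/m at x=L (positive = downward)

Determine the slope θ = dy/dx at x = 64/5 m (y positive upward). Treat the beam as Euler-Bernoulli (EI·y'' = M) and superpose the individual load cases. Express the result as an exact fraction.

θ(64/5) = -71614/52734375 rad

Load 1 — uniform load w=-13 kN/m over full span:
  θ_1 = -wx(L-x)(L-2x)/(12EI) = -(-13)·(64/5)·(16-(64/5))·(16-2·(64/5))/(12·200000) = -832/390625 rad
Load 2 — point force P=13 kN at a=16/3 m (b=L-a=32/3):
  θ_2 = Pa²(L-x)(2bL-(3b+a)(L-x))/(2L³EI)  [x>a] = 13·(16/3)²·(16-(64/5))·(2·(32/3)·16-(3·(32/3)+(16/3))·(16-(64/5)))/(2·16³·200000) = 338/2109375 rad
Load 3 — triangular load w₀=7 kN/m (0→w₀ over full span):
  θ_3 = -w₀(2x(L-x)(L-2x)(x+2L)+x²(L-x)²)/(120LEI) = -7·(2·(64/5)·(16-(64/5))·(16-2·(64/5))·((64/5)+2·16)+(64/5)²·(16-(64/5))²)/(120·16·200000) = 3584/5859375 rad
Superposition: θ = Σ θ_i = -71614/52734375 rad ≈ -0.001358 rad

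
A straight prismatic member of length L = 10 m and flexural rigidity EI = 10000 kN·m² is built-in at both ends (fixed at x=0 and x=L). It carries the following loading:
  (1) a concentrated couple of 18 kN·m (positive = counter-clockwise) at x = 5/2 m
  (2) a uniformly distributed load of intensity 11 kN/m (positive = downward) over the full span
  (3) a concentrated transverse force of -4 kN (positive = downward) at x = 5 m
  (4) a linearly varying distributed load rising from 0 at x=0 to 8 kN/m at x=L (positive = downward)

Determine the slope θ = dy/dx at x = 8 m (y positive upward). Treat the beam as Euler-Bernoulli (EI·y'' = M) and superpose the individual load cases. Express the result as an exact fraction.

θ(8) = 817/75000 rad

Load 1 — applied couple M₀=18 kN·m at a=5/2 m (b=L-a=15/2):
  θ_1 = (R_Ax²/2 - M_Ax - M₀(x-a))/EI  [x>a] with R_A=81/40, M_A=-27/8 = ((81/40)·8²/2 - (-27/8)·8 - 18·(8-(5/2)))/10000 = -9/12500 rad
Load 2 — uniform load w=11 kN/m over full span:
  θ_2 = -wx(L-x)(L-2x)/(12EI) = -11·8·(10-8)·(10-2·8)/(12·10000) = 11/1250 rad
Load 3 — point force P=-4 kN at a=5 m (b=L-a=5):
  θ_3 = Pa²(L-x)(2bL-(3b+a)(L-x))/(2L³EI)  [x>a] = (-4)·5²·(10-8)·(2·5·10-(3·5+5)·(10-8))/(2·10³·10000) = -3/5000 rad
Load 4 — triangular load w₀=8 kN/m (0→w₀ over full span):
  θ_4 = -w₀(2x(L-x)(L-2x)(x+2L)+x²(L-x)²)/(120LEI) = -8·(2·8·(10-8)·(10-2·8)·(8+2·10)+8²·(10-8)²)/(120·10·10000) = 32/9375 rad
Superposition: θ = Σ θ_i = 817/75000 rad ≈ 0.010893 rad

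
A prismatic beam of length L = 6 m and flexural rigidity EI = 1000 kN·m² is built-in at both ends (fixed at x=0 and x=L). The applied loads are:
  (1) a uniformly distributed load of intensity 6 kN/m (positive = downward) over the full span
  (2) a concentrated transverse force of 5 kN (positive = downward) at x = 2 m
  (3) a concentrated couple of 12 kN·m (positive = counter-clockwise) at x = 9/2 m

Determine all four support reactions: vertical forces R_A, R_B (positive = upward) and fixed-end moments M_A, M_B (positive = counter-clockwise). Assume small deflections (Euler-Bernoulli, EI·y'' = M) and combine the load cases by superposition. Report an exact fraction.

Load 1 — uniform load w=6 kN/m over full span:
  R_A = wL/2 = 6·6/2 = 18 kN
  M_A = wL²/12 = 6·6²/12 = 18 kN·m
  R_B = wL/2 = 6·6/2 = 18 kN
  M_B = -wL²/12 = -6·6²/12 = -18 kN·m
Load 2 — point force P=5 kN at a=2 m (b=L-a=4):
  R_A = Pb²(3a+b)/L³ = 5·4²·(3·2+4)/6³ = 100/27 kN
  M_A = Pab²/L² = 5·2·4²/6² = 40/9 kN·m
  R_B = Pa²(a+3b)/L³ = 5·2²·(2+3·4)/6³ = 35/27 kN
  M_B = -Pa²b/L² = -5·2²·4/6² = -20/9 kN·m
Load 3 — applied couple M₀=12 kN·m at a=9/2 m (b=L-a=3/2):
  R_A = 6M₀ab/L³ = 6·12·(9/2)·(3/2)/6³ = 9/4 kN
  M_A = M₀b(2a-b)/L² = 12·(3/2)·(2·(9/2)-(3/2))/6² = 15/4 kN·m
  R_B = -6M₀ab/L³ = -6·12·(9/2)·(3/2)/6³ = -9/4 kN
  M_B = M₀a(2b-a)/L² = 12·(9/2)·(2·(3/2)-(9/2))/6² = -9/4 kN·m
Superposition: R_A = 2587/108 kN, M_A = 943/36 kN·m, R_B = 1841/108 kN, M_B = -809/36 kN·m

R_A = 2587/108 kN, M_A = 943/36 kN·m, R_B = 1841/108 kN, M_B = -809/36 kN·m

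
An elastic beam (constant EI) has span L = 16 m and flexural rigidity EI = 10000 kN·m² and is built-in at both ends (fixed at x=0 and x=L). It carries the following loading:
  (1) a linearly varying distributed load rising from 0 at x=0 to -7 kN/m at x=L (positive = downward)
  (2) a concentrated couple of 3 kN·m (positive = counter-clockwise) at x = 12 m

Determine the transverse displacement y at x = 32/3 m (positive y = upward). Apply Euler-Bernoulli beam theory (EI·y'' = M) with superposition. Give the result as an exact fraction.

Load 1 — triangular load w₀=-7 kN/m (0→w₀ over full span):
  y_1 = -w₀x²(L-x)²(x+2L)/(120LEI) = -(-7)·(32/3)²·(16-(32/3))²·((32/3)+2·16)/(120·16·10000) = 114688/2278125 m
Load 2 — applied couple M₀=3 kN·m at a=12 m (b=L-a=4):
  y_2 = (R_Ax³/6 - M_Ax²/2)/EI  [x≤a] with R_A=27/128, M_A=15/16 = ((27/128)·(32/3)³/6 - (15/16)·(32/3)²/2)/10000 = -2/1875 m
Superposition: y = Σ y_i = 112258/2278125 m ≈ 0.049276 m

y(32/3) = 112258/2278125 m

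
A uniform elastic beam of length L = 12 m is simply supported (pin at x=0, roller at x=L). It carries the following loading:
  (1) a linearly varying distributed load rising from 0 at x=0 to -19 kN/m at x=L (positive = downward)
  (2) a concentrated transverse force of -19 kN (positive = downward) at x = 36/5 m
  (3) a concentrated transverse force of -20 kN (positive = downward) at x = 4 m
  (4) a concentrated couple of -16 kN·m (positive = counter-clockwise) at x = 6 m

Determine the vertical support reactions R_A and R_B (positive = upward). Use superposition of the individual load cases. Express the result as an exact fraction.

Load 1 — triangular load w₀=-19 kN/m (0→w₀ over full span):
  R_A = w₀L/6 = (-19)·12/6 = -38 kN
  R_B = w₀L/3 = (-19)·12/3 = -76 kN
Load 2 — point force P=-19 kN at a=36/5 m (b=L-a=24/5):
  R_A = Pb/L = (-19)·(24/5)/12 = -38/5 kN
  R_B = Pa/L = (-19)·(36/5)/12 = -57/5 kN
Load 3 — point force P=-20 kN at a=4 m (b=L-a=8):
  R_A = Pb/L = (-20)·8/12 = -40/3 kN
  R_B = Pa/L = (-20)·4/12 = -20/3 kN
Load 4 — applied couple M₀=-16 kN·m at a=6 m (b=L-a=6):
  R_A = M₀/L = (-16)/12 = -4/3 kN
  R_B = -M₀/L = -(-16)/12 = 4/3 kN
Superposition: R_A = -904/15 kN, R_B = -1391/15 kN

R_A = -904/15 kN, R_B = -1391/15 kN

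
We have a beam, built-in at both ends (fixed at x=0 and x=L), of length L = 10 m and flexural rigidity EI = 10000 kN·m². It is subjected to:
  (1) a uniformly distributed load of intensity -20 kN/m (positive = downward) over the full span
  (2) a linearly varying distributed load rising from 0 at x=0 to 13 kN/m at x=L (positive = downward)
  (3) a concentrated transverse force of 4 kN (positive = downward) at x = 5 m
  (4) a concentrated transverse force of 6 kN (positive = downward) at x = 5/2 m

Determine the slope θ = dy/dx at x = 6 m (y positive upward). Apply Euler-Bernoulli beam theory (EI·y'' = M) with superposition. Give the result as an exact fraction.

θ(6) = -1029/200000 rad

Load 1 — uniform load w=-20 kN/m over full span:
  θ_1 = -wx(L-x)(L-2x)/(12EI) = -(-20)·6·(10-6)·(10-2·6)/(12·10000) = -1/125 rad
Load 2 — triangular load w₀=13 kN/m (0→w₀ over full span):
  θ_2 = -w₀(2x(L-x)(L-2x)(x+2L)+x²(L-x)²)/(120LEI) = -13·(2·6·(10-6)·(10-2·6)·(6+2·10)+6²·(10-6)²)/(120·10·10000) = 13/6250 rad
Load 3 — point force P=4 kN at a=5 m (b=L-a=5):
  θ_3 = Pa²(L-x)(2bL-(3b+a)(L-x))/(2L³EI)  [x>a] = 4·5²·(10-6)·(2·5·10-(3·5+5)·(10-6))/(2·10³·10000) = 1/2500 rad
Load 4 — point force P=6 kN at a=5/2 m (b=L-a=15/2):
  θ_4 = Pa²(L-x)(2bL-(3b+a)(L-x))/(2L³EI)  [x>a] = 6·(5/2)²·(10-6)·(2·(15/2)·10-(3·(15/2)+(5/2))·(10-6))/(2·10³·10000) = 3/8000 rad
Superposition: θ = Σ θ_i = -1029/200000 rad ≈ -0.005145 rad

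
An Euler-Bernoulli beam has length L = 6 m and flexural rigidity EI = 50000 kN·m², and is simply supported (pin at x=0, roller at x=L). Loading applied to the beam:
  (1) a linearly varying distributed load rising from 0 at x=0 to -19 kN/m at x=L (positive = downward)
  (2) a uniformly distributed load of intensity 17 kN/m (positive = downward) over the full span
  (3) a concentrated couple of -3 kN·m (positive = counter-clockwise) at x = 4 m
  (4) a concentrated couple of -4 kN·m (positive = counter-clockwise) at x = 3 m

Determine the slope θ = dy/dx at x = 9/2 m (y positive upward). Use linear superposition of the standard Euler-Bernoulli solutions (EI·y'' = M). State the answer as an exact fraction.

Load 1 — triangular load w₀=-19 kN/m (0→w₀ over full span):
  θ_1 = -w₀(7L⁴-30L²x²+15x⁴)/(360LEI) = -(-19)·(7·6⁴-30·6²·(9/2)²+15·(9/2)⁴)/(360·6·50000) = -74841/64000000 rad
Load 2 — uniform load w=17 kN/m over full span:
  θ_2 = -w(L³-6Lx²+4x³)/(24EI) = -17·(6³-6·6·(9/2)²+4·(9/2)³)/(24·50000) = 1683/800000 rad
Load 3 — applied couple M₀=-3 kN·m at a=4 m (b=L-a=2):
  θ_3 = (M₀x²/(2L)-M₀(x-a)+C₁)/EI  [x>a] with C₁=M₀(3b²-L²)/(6L)=2 = ((-3)·(9/2)²/(2·6)-(-3)·((9/2)-4)+2)/50000 = -1/32000 rad
Load 4 — applied couple M₀=-4 kN·m at a=3 m (b=L-a=3):
  θ_4 = (M₀x²/(2L)-M₀(x-a)+C₁)/EI  [x>a] with C₁=M₀(3b²-L²)/(6L)=1 = ((-4)·(9/2)²/(2·6)-(-4)·((9/2)-3)+1)/50000 = 1/200000 rad
Superposition: θ = Σ θ_i = 58119/64000000 rad ≈ 0.000908 rad

θ(9/2) = 58119/64000000 rad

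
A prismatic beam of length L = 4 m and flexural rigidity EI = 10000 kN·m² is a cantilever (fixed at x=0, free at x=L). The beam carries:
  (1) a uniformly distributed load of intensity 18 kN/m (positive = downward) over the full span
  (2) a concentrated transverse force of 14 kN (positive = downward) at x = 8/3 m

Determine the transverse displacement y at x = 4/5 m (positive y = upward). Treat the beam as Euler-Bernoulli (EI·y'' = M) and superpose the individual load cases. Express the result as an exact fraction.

y(4/5) = -1992/390625 m

Load 1 — uniform load w=18 kN/m over full span:
  y_1 = -wx²(x²-4Lx+6L²)/(24EI) = -18·(4/5)²·((4/5)²-4·4·(4/5)+6·4²)/(24·10000) = -1572/390625 m
Load 2 — point force P=14 kN at a=8/3 m (b=L-a=4/3):
  y_2 = -Px²(3a-x)/(6EI)  [x≤a] = -14·(4/5)²·(3·(8/3)-(4/5))/(6·10000) = -84/78125 m
Superposition: y = Σ y_i = -1992/390625 m ≈ -0.005100 m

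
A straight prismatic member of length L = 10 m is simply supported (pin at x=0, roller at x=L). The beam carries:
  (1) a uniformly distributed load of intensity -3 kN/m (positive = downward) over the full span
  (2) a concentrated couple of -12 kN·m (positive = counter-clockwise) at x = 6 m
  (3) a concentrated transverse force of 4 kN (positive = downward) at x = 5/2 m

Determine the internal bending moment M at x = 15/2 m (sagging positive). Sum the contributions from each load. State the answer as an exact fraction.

M(15/2) = -181/8 kN·m

Load 1 — uniform load w=-3 kN/m over full span:
  M_1 = wx(L-x)/2 = (-3)·(15/2)·(10-(15/2))/2 = -225/8 kN·m
Load 2 — applied couple M₀=-12 kN·m at a=6 m (b=L-a=4):
  M_2 = M₀x/L - M₀  [x>a] = (-12)·(15/2)/10 - (-12) = 3 kN·m
Load 3 — point force P=4 kN at a=5/2 m (b=L-a=15/2):
  M_3 = Pa(L-x)/L  [x>a] = 4·(5/2)·(10-(15/2))/10 = 5/2 kN·m
Superposition: M = Σ M_i = -181/8 kN·m ≈ -22.625000 kN·m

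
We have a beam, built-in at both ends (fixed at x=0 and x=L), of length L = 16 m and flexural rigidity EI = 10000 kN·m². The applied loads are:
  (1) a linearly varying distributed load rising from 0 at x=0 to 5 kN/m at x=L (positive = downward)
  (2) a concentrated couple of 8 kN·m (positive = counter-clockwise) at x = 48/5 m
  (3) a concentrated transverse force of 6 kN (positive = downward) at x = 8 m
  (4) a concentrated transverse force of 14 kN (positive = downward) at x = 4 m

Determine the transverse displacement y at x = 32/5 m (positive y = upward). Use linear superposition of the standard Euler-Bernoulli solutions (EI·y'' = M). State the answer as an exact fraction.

Load 1 — triangular load w₀=5 kN/m (0→w₀ over full span):
  y_1 = -w₀x²(L-x)²(x+2L)/(120LEI) = -5·(32/5)²·(16-(32/5))²·((32/5)+2·16)/(120·16·10000) = -73728/1953125 m
Load 2 — applied couple M₀=8 kN·m at a=48/5 m (b=L-a=32/5):
  y_2 = (R_Ax³/6 - M_Ax²/2)/EI  [x≤a] with R_A=18/25, M_A=64/25 = ((18/25)·(32/5)³/6 - (64/25)·(32/5)²/2)/10000 = -4096/1953125 m
Load 3 — point force P=6 kN at a=8 m (b=L-a=8):
  y_3 = -Pb²x²(3aL-(3a+b)x)/(6L³EI)  [x≤a] = -6·8²·(32/5)²·(3·8·16-(3·8+8)·(32/5))/(6·16³·10000) = -896/78125 m
Load 4 — point force P=14 kN at a=4 m (b=L-a=12):
  y_4 = -Pa²(L-x)²(3bL-(3b+a)(L-x))/(6L³EI)  [x>a] = -14·4²·(16-(32/5))²·(3·12·16-(3·12+4)·(16-(32/5)))/(6·16³·10000) = -252/15625 m
Superposition: y = Σ y_i = -131724/1953125 m ≈ -0.067443 m

y(32/5) = -131724/1953125 m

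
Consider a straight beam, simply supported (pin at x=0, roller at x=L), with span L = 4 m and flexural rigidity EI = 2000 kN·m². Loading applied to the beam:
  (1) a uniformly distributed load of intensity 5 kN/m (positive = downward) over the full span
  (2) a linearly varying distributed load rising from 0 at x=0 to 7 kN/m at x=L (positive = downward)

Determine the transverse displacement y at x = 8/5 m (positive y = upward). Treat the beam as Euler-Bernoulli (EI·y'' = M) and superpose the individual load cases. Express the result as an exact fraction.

Load 1 — uniform load w=5 kN/m over full span:
  y_1 = -wx(L³-2Lx²+x³)/(24EI) = -5·(8/5)·(4³-2·4·(8/5)²+(8/5)³)/(24·2000) = -124/15625 m
Load 2 — triangular load w₀=7 kN/m (0→w₀ over full span):
  y_2 = -w₀x(7L⁴-10L²x²+3x⁴)/(360LEI) = -7·(8/5)·(7·4⁴-10·4²·(8/5)²+3·(8/5)⁴)/(360·4·2000) = -31948/5859375 m
Superposition: y = Σ y_i = -78448/5859375 m ≈ -0.013388 m

y(8/5) = -78448/5859375 m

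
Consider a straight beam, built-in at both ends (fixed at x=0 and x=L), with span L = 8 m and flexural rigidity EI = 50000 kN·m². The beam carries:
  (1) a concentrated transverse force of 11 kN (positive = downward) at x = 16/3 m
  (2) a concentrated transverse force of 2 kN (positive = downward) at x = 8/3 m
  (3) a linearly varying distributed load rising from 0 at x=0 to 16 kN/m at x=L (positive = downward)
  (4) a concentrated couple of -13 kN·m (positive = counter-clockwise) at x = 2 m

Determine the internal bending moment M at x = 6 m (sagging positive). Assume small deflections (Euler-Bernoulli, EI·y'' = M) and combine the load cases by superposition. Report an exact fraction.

Load 1 — point force P=11 kN at a=16/3 m (b=L-a=8/3):
  M_1 = Pa²(a+3b)(L-x)/L³ - Pa²b/L²  [x>a] = 11·(16/3)²·((16/3)+3·(8/3))·(8-6)/8³ - 11·(16/3)²·(8/3)/8² = 88/27 kN·m
Load 2 — point force P=2 kN at a=8/3 m (b=L-a=16/3):
  M_2 = Pa²(a+3b)(L-x)/L³ - Pa²b/L²  [x>a] = 2·(8/3)²·((8/3)+3·(16/3))·(8-6)/8³ - 2·(8/3)²·(16/3)/8² = -4/27 kN·m
Load 3 — triangular load w₀=16 kN/m (0→w₀ over full span):
  M_3 = 3w₀Lx/20 - w₀L²/30 - w₀x³/(6L) = 3·16·8·6/20 - 16·8²/30 - 16·6³/(6·8) = 136/15 kN·m
Load 4 — applied couple M₀=-13 kN·m at a=2 m (b=L-a=6):
  M_4 = R_Ax - M_A - M₀  [x>a] with R_A=-117/64, M_A=39/16 = (-117/64)·6 - (39/16) - (-13) = -13/32 kN·m
Superposition: M = Σ M_i = 16951/1440 kN·m ≈ 11.771528 kN·m

M(6) = 16951/1440 kN·m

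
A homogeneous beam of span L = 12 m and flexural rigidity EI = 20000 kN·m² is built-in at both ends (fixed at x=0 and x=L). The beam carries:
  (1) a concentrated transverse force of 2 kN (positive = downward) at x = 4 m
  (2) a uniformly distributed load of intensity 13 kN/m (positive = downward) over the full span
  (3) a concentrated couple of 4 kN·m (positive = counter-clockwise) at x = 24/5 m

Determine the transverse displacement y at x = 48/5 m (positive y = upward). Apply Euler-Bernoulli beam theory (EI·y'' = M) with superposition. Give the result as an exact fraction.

y(48/5) = -84634/5859375 m

Load 1 — point force P=2 kN at a=4 m (b=L-a=8):
  y_1 = -Pa²(L-x)²(3bL-(3b+a)(L-x))/(6L³EI)  [x>a] = -2·4²·(12-(48/5))²·(3·8·12-(3·8+4)·(12-(48/5)))/(6·12³·20000) = -46/234375 m
Load 2 — uniform load w=13 kN/m over full span:
  y_2 = -wx²(L-x)²/(24EI) = -13·(48/5)²·(12-(48/5))²/(24·20000) = -5616/390625 m
Load 3 — applied couple M₀=4 kN·m at a=24/5 m (b=L-a=36/5):
  y_3 = (R_Ax³/6 - M_Ax²/2 - M₀(x-a)²/2)/EI  [x>a] with R_A=12/25, M_A=12/25 = ((12/25)·(48/5)³/6 - (12/25)·(48/5)²/2 - 4·((48/5)-(24/5))²/2)/20000 = 252/1953125 m
Superposition: y = Σ y_i = -84634/5859375 m ≈ -0.014444 m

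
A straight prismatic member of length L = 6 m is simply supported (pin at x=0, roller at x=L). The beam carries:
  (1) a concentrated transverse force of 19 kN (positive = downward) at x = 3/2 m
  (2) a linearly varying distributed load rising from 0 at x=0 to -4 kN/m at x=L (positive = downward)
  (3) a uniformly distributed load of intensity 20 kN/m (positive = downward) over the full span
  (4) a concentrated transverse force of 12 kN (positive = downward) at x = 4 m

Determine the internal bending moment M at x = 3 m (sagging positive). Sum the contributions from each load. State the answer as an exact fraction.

M(3) = 429/4 kN·m

Load 1 — point force P=19 kN at a=3/2 m (b=L-a=9/2):
  M_1 = Pa(L-x)/L  [x>a] = 19·(3/2)·(6-3)/6 = 57/4 kN·m
Load 2 — triangular load w₀=-4 kN/m (0→w₀ over full span):
  M_2 = w₀Lx/6 - w₀x³/(6L) = (-4)·6·3/6 - (-4)·3³/(6·6) = -9 kN·m
Load 3 — uniform load w=20 kN/m over full span:
  M_3 = wx(L-x)/2 = 20·3·(6-3)/2 = 90 kN·m
Load 4 — point force P=12 kN at a=4 m (b=L-a=2):
  M_4 = Pbx/L  [x≤a] = 12·2·3/6 = 12 kN·m
Superposition: M = Σ M_i = 429/4 kN·m ≈ 107.250000 kN·m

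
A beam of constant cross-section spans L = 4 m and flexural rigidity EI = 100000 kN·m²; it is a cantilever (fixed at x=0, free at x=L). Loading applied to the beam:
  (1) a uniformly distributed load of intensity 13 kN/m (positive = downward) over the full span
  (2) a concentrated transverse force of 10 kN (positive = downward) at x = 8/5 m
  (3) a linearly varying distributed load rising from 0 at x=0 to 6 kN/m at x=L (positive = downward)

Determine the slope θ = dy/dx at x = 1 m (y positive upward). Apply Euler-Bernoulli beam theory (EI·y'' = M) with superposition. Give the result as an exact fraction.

θ(1) = -5627/4800000 rad

Load 1 — uniform load w=13 kN/m over full span:
  θ_1 = -wx(x²-3Lx+3L²)/(6EI) = -13·1·(1²-3·4·1+3·4²)/(6·100000) = -481/600000 rad
Load 2 — point force P=10 kN at a=8/5 m (b=L-a=12/5):
  θ_2 = -Px(2a-x)/(2EI)  [x≤a] = -10·1·(2·(8/5)-1)/(2·100000) = -11/100000 rad
Load 3 — triangular load w₀=6 kN/m (0→w₀ over full span):
  θ_3 = (w₀Lx²/4-w₀L²x/3-w₀x⁴/(24L))/EI = (6·4·1²/4-6·4²·1/3-6·1⁴/(24·4))/100000 = -417/1600000 rad
Superposition: θ = Σ θ_i = -5627/4800000 rad ≈ -0.001172 rad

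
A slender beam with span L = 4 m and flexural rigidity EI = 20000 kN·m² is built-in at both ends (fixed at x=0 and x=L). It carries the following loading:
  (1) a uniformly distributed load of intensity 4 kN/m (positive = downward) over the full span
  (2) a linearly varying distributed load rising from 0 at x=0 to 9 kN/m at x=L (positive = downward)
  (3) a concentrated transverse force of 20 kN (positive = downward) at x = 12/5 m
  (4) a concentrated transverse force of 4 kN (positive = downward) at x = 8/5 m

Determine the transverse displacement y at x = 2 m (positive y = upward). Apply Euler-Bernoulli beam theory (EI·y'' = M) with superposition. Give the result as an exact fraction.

y(2) = -4813/7500000 m

Load 1 — uniform load w=4 kN/m over full span:
  y_1 = -wx²(L-x)²/(24EI) = -4·2²·(4-2)²/(24·20000) = -1/7500 m
Load 2 — triangular load w₀=9 kN/m (0→w₀ over full span):
  y_2 = -w₀x²(L-x)²(x+2L)/(120LEI) = -9·2²·(4-2)²·(2+2·4)/(120·4·20000) = -3/20000 m
Load 3 — point force P=20 kN at a=12/5 m (b=L-a=8/5):
  y_3 = -Pb²x²(3aL-(3a+b)x)/(6L³EI)  [x≤a] = -20·(8/5)²·2²·(3·(12/5)·4-(3·(12/5)+(8/5))·2)/(6·4³·20000) = -14/46875 m
Load 4 — point force P=4 kN at a=8/5 m (b=L-a=12/5):
  y_4 = -Pa²(L-x)²(3bL-(3b+a)(L-x))/(6L³EI)  [x>a] = -4·(8/5)²·(4-2)²·(3·(12/5)·4-(3·(12/5)+(8/5))·(4-2))/(6·4³·20000) = -14/234375 m
Superposition: y = Σ y_i = -4813/7500000 m ≈ -0.000642 m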